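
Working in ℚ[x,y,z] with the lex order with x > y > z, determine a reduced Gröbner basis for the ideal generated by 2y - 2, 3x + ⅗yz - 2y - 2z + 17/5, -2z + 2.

The reduced Gröbner basis is the canonical form of the ideal for this ordering.

f_1 = 2y - 2, LT = y.
f_2 = 3x + ⅗yz - 2y - 2z + 17/5, LT = x.
f_3 = -2z + 2, LT = z.

The S-polynomials (S(f_1,f_2), S(f_1,f_3), S(f_2,f_3)) all reduce to 0 modulo the current basis, so we have a Gröbner basis.

G = {x, y - 1, z - 1}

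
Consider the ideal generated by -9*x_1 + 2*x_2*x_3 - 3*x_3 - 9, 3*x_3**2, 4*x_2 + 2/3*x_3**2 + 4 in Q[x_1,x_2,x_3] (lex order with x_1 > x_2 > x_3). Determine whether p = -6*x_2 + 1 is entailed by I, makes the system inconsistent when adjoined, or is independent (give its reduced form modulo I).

Adjoining -6*x_2 + 1 makes the ideal the whole ring: the system is inconsistent.

First compute the reduced Gröbner basis of I by Buchberger's algorithm.
f_1 = -9*x_1 + 2*x_2*x_3 - 3*x_3 - 9, LT = x_1.
f_2 = 3*x_3**2, LT = x_3**2.
f_3 = 4*x_2 + 2/3*x_3**2 + 4, LT = x_2.

The S-polynomials (S(f_1,f_2), S(f_1,f_3), S(f_2,f_3)) all reduce to 0 modulo the current basis, so we have a Gröbner basis.
Inter-reduce: drop elements whose leading term is divisible by another's, tail-reduce, and make monic.
Reduced Gröbner basis: {x_1 + 5/9*x_3 + 1, x_2 + 1, x_3**2}.
Label its elements g_1 = x_1 + 5/9*x_3 + 1, g_2 = x_2 + 1, g_3 = x_3**2.

Reduce p = -6*x_2 + 1 modulo G:
  leading term x_2: subtract (-6)·g_2 from -6*x_2 + 1 → 7
  leading term 1: no divisor's leading term divides it; move 7 to the remainder.
  normal form = 7.
The normal form is nonzero, so p ∉ I. Since p minus its normal form lies in I, I + (p) = I + (r) where r = 7; decide whether this ideal is the whole ring.
Here r = 7 is a nonzero constant, hence a unit: 1 ∈ I + (p), the Gröbner basis of I + (p) is {1}, and the enlarged system has no common solution — adjoining p is inconsistent.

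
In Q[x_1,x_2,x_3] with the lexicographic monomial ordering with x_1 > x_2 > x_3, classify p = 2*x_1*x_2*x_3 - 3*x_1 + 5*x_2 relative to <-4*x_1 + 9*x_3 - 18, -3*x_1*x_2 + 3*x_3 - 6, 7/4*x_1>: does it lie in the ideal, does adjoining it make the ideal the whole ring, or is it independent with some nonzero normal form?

2*x_1*x_2*x_3 - 3*x_1 + 5*x_2 is independent of I; its normal form modulo I is 5*x_2.

First compute the reduced Gröbner basis of I by Buchberger's algorithm.
f_1 = -4*x_1 + 9*x_3 - 18, LT = x_1.
f_2 = -3*x_1*x_2 + 3*x_3 - 6, LT = x_1*x_2.
f_3 = 7/4*x_1, LT = x_1.

S(f_1,f_2): lcm = x_1*x_2. S = -9/4*x_2*x_3 + 9/2*x_2 + x_3 - 2.
  leading term x_2*x_3: no divisor's leading term divides it; move -9/4*x_2*x_3 to the remainder.
  leading term x_2: no divisor's leading term divides it; move 9/2*x_2 to the remainder.
  leading term x_3: no divisor's leading term divides it; move x_3 to the remainder.
  leading term 1: no divisor's leading term divides it; move -2 to the remainder.
  remainder -9/4*x_2*x_3 + 9/2*x_2 + x_3 - 2 ≠ 0; add h_4 = -9/4*x_2*x_3 + 9/2*x_2 + x_3 - 2 to the basis.

S(f_1,f_3): lcm = x_1. S = -9/4*x_3 + 9/2.
  leading term x_3: no divisor's leading term divides it; move -9/4*x_3 to the remainder.
  leading term 1: no divisor's leading term divides it; move 9/2 to the remainder.
  remainder -9/4*x_3 + 9/2 ≠ 0; add h_5 = -9/4*x_3 + 9/2 to the basis.

The other S-polynomials (S(f_2,f_3), S(f_1,h_4), S(f_2,h_4), S(f_3,h_4), S(f_1,h_5), S(f_2,h_5), S(f_3,h_5), S(h_4,h_5)) all reduce to 0 modulo the current basis, so we have a Gröbner basis.
Inter-reduce: drop elements whose leading term is divisible by another's, tail-reduce, and make monic.
Reduced Gröbner basis: {x_1, x_3 - 2}.
Label its elements g_1 = x_1, g_2 = x_3 - 2.

Reduce p = 2*x_1*x_2*x_3 - 3*x_1 + 5*x_2 modulo G:
  leading term x_1*x_2*x_3: subtract (2*x_2*x_3)·g_1 from 2*x_1*x_2*x_3 - 3*x_1 + 5*x_2 → -3*x_1 + 5*x_2
  leading term x_1: subtract (-3)·g_1 from -3*x_1 + 5*x_2 → 5*x_2
  leading term x_2: no divisor's leading term divides it; move 5*x_2 to the remainder.
  normal form = 5*x_2.
The normal form is nonzero, so p ∉ I. Since p minus its normal form lies in I, I + (p) = I + (r) where r = 5*x_2; decide whether this ideal is the whole ring.
Run Buchberger on G together with r (pairs among the g_i already reduce to 0 since G is a Gröbner basis):
g_1 = x_1, LT = x_1.
g_2 = x_3 - 2, LT = x_3.
r = 5*x_2, LT = x_2.

The S-polynomials (S(g_1,g_2), S(g_1,r), S(g_2,r)) all reduce to 0 modulo the current basis, so we have a Gröbner basis.
Inter-reduce: drop elements whose leading term is divisible by another's, tail-reduce, and make monic.
Reduced Gröbner basis: {x_1, x_2, x_3 - 2}.
The reduced Gröbner basis of I + (p) is {x_1, x_2, x_3 - 2} ≠ {1}, a proper ideal, so the enlarged system stays consistent: p is independent of I, with normal form 5*x_2.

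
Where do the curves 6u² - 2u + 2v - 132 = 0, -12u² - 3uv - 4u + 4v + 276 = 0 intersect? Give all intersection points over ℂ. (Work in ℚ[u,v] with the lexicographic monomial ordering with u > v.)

{(5, -4), (-sqrt(13) - 1, 23 - 7*sqrt(13)), (-1 + sqrt(13), 23 + 7*sqrt(13))}

Compute a lex Gröbner basis by Buchberger's algorithm.
f_1 = 6u² - 2u + 2v - 132, LT = u².
f_2 = -12u² - 3uv - 4u + 4v + 276, LT = u².

S(f_1,f_2): lcm = u². S = -¼uv - ⅔u + ⅔v + 1.
  reduce S modulo (f_1, f_2):
  remainder -¼uv - ⅔u + ⅔v + 1 ≠ 0; add h_3 = -¼uv - ⅔u + ⅔v + 1 to the basis.

S(f_1,h_3): lcm = u²v. S = -8/3u² + 7/3uv + 4u + ⅓v² - 22v.
  reduce S modulo (f_1, f_2, h_3):
  remainder -28/9u + ⅓v² - 134/9v - 148/3 ≠ 0; add h_4 = -28/9u + ⅓v² - 134/9v - 148/3 to the basis.

S(h_3,h_4): lcm = uv. S = 8/3u + 3/28v³ - 67/14v² - 389/21v - 4.
  reduce S modulo (f_1, f_2, h_3, h_4):
  remainder 3/28v³ - 9/2v² - 219/7v - 324/7 ≠ 0; add h_5 = 3/28v³ - 9/2v² - 219/7v - 324/7 to the basis.

The other S-polynomials (S(f_2,h_3), S(f_1,h_4), S(f_2,h_4), S(f_1,h_5), S(f_2,h_5), S(h_3,h_5), S(h_4,h_5)) all reduce to 0 modulo the current basis, so we have a Gröbner basis.
Inter-reduce: drop elements whose leading term is divisible by another's, tail-reduce, and make monic.
Reduced Gröbner basis: {u - 3/28v² + 67/14v + 111/7, v³ - 42v² - 292v - 432}.

Since the basis is lex-ordered, v³ - 42v² - 292v - 432 is univariate in v. Its roots are {-4, 23 - 7*sqrt(13), 23 + 7*sqrt(13)}. Back-substituting each root into the other basis elements fixes the other coordinates.
  v = -4: the earlier basis element becomes u - 5 = 0, giving u = 5 — point (5, -4).
  v = 23 - 7*sqrt(13): the earlier basis element becomes u + 1 + sqrt(13) = 0, giving u = -sqrt(13) - 1 — point (-sqrt(13) - 1, 23 - 7*sqrt(13)).
  v = 23 + 7*sqrt(13): the earlier basis element becomes u - sqrt(13) + 1 = 0, giving u = -1 + sqrt(13) — point (-1 + sqrt(13), 23 + 7*sqrt(13)).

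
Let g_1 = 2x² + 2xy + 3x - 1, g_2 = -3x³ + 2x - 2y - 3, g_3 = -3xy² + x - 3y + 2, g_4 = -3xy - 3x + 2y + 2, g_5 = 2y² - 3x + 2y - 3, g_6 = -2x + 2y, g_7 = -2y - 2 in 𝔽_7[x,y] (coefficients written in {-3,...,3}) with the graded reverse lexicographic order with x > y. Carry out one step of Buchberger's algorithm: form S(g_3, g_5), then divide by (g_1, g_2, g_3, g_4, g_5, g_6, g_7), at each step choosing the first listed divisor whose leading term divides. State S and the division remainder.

S(g_3, g_5) = -2x² - xy + y - 3; remainder on division = 0.

lcm(LM(g_3), LM(g_5)) = xy².
S = (lcm/LT(g_3))·g_3 − (lcm/LT(g_5))·g_5 = -2x² - xy + y - 3.
Reduce S modulo (g_1, g_2, g_3, g_4, g_5, g_6, g_7) in that order:
  leading term x²: subtract (-1)·g_1 from -2x² - xy + y - 3 → xy + 3x + y + 3
  leading term xy: subtract (2)·g_4 from xy + 3x + y + 3 → 2x - 3y - 1
  leading term x: subtract (-1)·g_6 from 2x - 3y - 1 → -y - 1
  leading term y: subtract (-3)·g_7 from -y - 1 → 0
The remainder is 0, so this S-polynomial contributes no new basis element.
An S-polynomial is built so that the two leading terms cancel; whether anything survives reduction is exactly the Gröbner-basis criterion.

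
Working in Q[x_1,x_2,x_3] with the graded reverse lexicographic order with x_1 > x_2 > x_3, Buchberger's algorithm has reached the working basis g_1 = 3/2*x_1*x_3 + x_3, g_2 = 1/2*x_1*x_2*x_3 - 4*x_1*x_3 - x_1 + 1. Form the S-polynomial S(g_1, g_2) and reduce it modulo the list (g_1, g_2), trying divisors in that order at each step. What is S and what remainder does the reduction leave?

lcm(LM(g_1), LM(g_2)) = x_1*x_2*x_3.
S = (lcm/LT(g_1))·g_1 − (lcm/LT(g_2))·g_2 = 8*x_1*x_3 + 2/3*x_2*x_3 + 2*x_1 - 2.
Reduce S modulo (g_1, g_2) in that order:
  leading term x_1*x_3: subtract (16/3)·g_1 from 8*x_1*x_3 + 2/3*x_2*x_3 + 2*x_1 - 2 → 2/3*x_2*x_3 + 2*x_1 - 16/3*x_3 - 2
  leading term x_2*x_3: no divisor's leading term divides it; move 2/3*x_2*x_3 to the remainder.
  leading term x_1: no divisor's leading term divides it; move 2*x_1 to the remainder.
  leading term x_3: no divisor's leading term divides it; move -16/3*x_3 to the remainder.
  leading term 1: no divisor's leading term divides it; move -2 to the remainder.
The remainder 2/3*x_2*x_3 + 2*x_1 - 16/3*x_3 - 2 is nonzero, so it would be added as the next basis element.
An S-polynomial is built so that the two leading terms cancel; whether anything survives reduction is exactly the Gröbner-basis criterion.

S(g_1, g_2) = 8*x_1*x_3 + 2/3*x_2*x_3 + 2*x_1 - 2; remainder on division = 2/3*x_2*x_3 + 2*x_1 - 16/3*x_3 - 2.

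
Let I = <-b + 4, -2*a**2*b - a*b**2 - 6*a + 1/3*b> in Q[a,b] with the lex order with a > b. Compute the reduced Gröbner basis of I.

G = {a**2 + 11/4*a - 1/6, b - 4}

The reduced Gröbner basis is the canonical form of the ideal for this ordering.

f_1 = -b + 4, LT = b.
f_2 = -2*a**2*b - a*b**2 - 6*a + 1/3*b, LT = a**2*b.

S(f_1,f_2): lcm = a**2*b. S = -4*a**2 - 1/2*a*b**2 - 3*a + 1/6*b.
  reduce S modulo (f_1, f_2):
  remainder -4*a**2 - 11*a + 2/3 ≠ 0; add g_3 = -4*a**2 - 11*a + 2/3 to the basis.

The other S-polynomials (S(f_1,g_3), S(f_2,g_3)) all reduce to 0 modulo the current basis, so we have a Gröbner basis.
Inter-reduce: drop elements whose leading term is divisible by another's, tail-reduce, and make monic.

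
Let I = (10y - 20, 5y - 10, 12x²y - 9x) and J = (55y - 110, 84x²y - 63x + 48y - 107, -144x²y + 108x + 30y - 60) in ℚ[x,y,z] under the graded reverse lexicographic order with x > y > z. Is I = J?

Since reduced Gröbner bases are canonical representatives of ideals under a given ordering, it suffices to compute and compare them.
Buchberger on the first generating set:
f_1 = 10y - 20, LT = y.
f_2 = 5y - 10, LT = y.
f_3 = 12x²y - 9x, LT = x²y.

S(f_1,f_3): lcm = x²y. S = -2x² + ¾x.
  leading term x²: no divisor's leading term divides it; move -2x² to the remainder.
  leading term x: no divisor's leading term divides it; move ¾x to the remainder.
  remainder -2x² + ¾x ≠ 0; add g_4 = -2x² + ¾x to the basis.

The other S-polynomials (S(f_1,f_2), S(f_2,f_3), S(f_1,g_4), S(f_2,g_4), S(f_3,g_4)) all reduce to 0 modulo the current basis, so we have a Gröbner basis.
Inter-reduce: drop elements whose leading term is divisible by another's, tail-reduce, and make monic.
Reduced Gröbner basis: {x² - ⅜x, y - 2}.

Buchberger on the second generating set:
h_1 = 55y - 110, LT = y.
h_2 = 84x²y - 63x + 48y - 107, LT = x²y.
h_3 = -144x²y + 108x + 30y - 60, LT = x²y.

S(h_1,h_2): lcm = x²y. S = -2x² + ¾x - 4/7y + 107/84.
  leading term x²: no divisor's leading term divides it; move -2x² to the remainder.
  leading term x: no divisor's leading term divides it; move ¾x to the remainder.
  leading term y: subtract (-4/385)·h_1 from -4/7y + 107/84 → 11/84
  leading term 1: no divisor's leading term divides it; move 11/84 to the remainder.
  remainder -2x² + ¾x + 11/84 ≠ 0; add k_4 = -2x² + ¾x + 11/84 to the basis.

S(h_1,h_3): lcm = x²y. S = -2x² + ¾x + 5/24y - 5/12.
  leading term x²: subtract (1)·k_4 from -2x² + ¾x + 5/24y - 5/12 → 5/24y - 23/42
  leading term y: subtract (1/264)·h_1 from 5/24y - 23/42 → -11/84
  leading term 1: no divisor's leading term divides it; move -11/84 to the remainder.
  remainder -11/84 ≠ 0; add k_5 = -11/84 to the basis.

The other S-polynomials (S(h_2,h_3), S(h_1,k_4), S(h_2,k_4), S(h_3,k_4), S(h_1,k_5), S(h_2,k_5), S(h_3,k_5), S(k_4,k_5)) all reduce to 0 modulo the current basis, so we have a Gröbner basis.
Inter-reduce: drop elements whose leading term is divisible by another's, tail-reduce, and make monic.
Reduced Gröbner basis: {1}.

The bases are distinct; the ideals are different.
The choice of monomial ordering does not affect the verdict — as long as both bases are computed under the same ordering, their equality decides ideal equality.

No, the ideals differ.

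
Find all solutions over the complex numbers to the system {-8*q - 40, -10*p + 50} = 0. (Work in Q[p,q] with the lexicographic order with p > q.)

{(5, -5)}

Compute a lex Gröbner basis by Buchberger's algorithm.
f_1 = -8*q - 40, LT = q.
f_2 = -10*p + 50, LT = p.

The S-polynomials (S(f_1,f_2)) all reduce to 0 modulo the current basis, so we have a Gröbner basis.
Inter-reduce: drop elements whose leading term is divisible by another's, tail-reduce, and make monic.
Reduced Gröbner basis: {p - 5, q + 5}.

The lex basis is triangular: the last element involves only q. Solving q + 5 = 0 gives q ∈ {-5}; substituting each value into the earlier elements determines the remaining variables.
  q = -5: the earlier basis element becomes p - 5 = 0, giving p = 5 — point (5, -5).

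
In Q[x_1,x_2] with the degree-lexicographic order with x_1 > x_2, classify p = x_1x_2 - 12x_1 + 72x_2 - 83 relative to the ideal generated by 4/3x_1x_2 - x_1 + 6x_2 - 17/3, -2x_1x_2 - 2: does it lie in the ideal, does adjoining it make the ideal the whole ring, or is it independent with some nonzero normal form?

First compute the reduced Gröbner basis of I by Buchberger's algorithm.
f_1 = 4/3x_1x_2 - x_1 + 6x_2 - 17/3, LT = x_1x_2.
f_2 = -2x_1x_2 - 2, LT = x_1x_2.

S(f_1,f_2): lcm = x_1x_2. S = -3/4x_1 + 9/2x_2 - 21/4.
  leading term x_1: no divisor's leading term divides it; move -3/4x_1 to the remainder.
  leading term x_2: no divisor's leading term divides it; move 9/2x_2 to the remainder.
  leading term 1: no divisor's leading term divides it; move -21/4 to the remainder.
  remainder -3/4x_1 + 9/2x_2 - 21/4 ≠ 0; add h_3 = -3/4x_1 + 9/2x_2 - 21/4 to the basis.

S(f_1,h_3): lcm = x_1x_2. S = 6x_2^2 - 3/4x_1 - 5/2x_2 - 17/4.
  leading term x_2^2: no divisor's leading term divides it; move 6x_2^2 to the remainder.
  leading term x_1: subtract (1)·h_3 from -3/4x_1 - 5/2x_2 - 17/4 → -7x_2 + 1
  leading term x_2: no divisor's leading term divides it; move -7x_2 to the remainder.
  leading term 1: no divisor's leading term divides it; move 1 to the remainder.
  remainder 6x_2^2 - 7x_2 + 1 ≠ 0; add h_4 = 6x_2^2 - 7x_2 + 1 to the basis.

The other S-polynomials (S(f_2,h_3), S(f_1,h_4), S(f_2,h_4), S(h_3,h_4)) all reduce to 0 modulo the current basis, so we have a Gröbner basis.
Inter-reduce: drop elements whose leading term is divisible by another's, tail-reduce, and make monic.
Reduced Gröbner basis: {x_2^2 - 7/6x_2 + 1/6, x_1 - 6x_2 + 7}.
Label its elements g_1 = x_2^2 - 7/6x_2 + 1/6, g_2 = x_1 - 6x_2 + 7.

Reduce p = x_1x_2 - 12x_1 + 72x_2 - 83 modulo G:
  leading term x_1x_2: subtract (x_2)·g_2 from x_1x_2 - 12x_1 + 72x_2 - 83 → 6x_2^2 - 12x_1 + 65x_2 - 83
  leading term x_2^2: subtract (6)·g_1 from 6x_2^2 - 12x_1 + 65x_2 - 83 → -12x_1 + 72x_2 - 84
  leading term x_1: subtract (-12)·g_2 from -12x_1 + 72x_2 - 84 → 0
  normal form = 0.
Since the normal form is 0, p ∈ I.

x_1x_2 - 12x_1 + 72x_2 - 83 lies in I (it reduces to 0).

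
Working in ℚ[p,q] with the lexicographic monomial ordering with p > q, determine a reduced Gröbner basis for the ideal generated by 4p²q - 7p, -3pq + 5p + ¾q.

f_1 = 4p²q - 7p, LT = p²q.
f_2 = -3pq + 5p + ¾q, LT = pq.

S(f_1,f_2): lcm = p²q. S = 5/3p² + ¼pq - 7/4p.
  leading term p²: no divisor's leading term divides it; move 5/3p² to the remainder.
  leading term pq: subtract (-1/12)·f_2 from ¼pq - 7/4p → -4/3p + 1/16q
  leading term p: no divisor's leading term divides it; move -4/3p to the remainder.
  leading term q: no divisor's leading term divides it; move 1/16q to the remainder.
  remainder 5/3p² - 4/3p + 1/16q ≠ 0; add g_3 = 5/3p² - 4/3p + 1/16q to the basis.

S(f_1,g_3): lcm = p²q. S = ⅘pq - 7/4p - 3/80q².
  leading term pq: subtract (-4/15)·f_2 from ⅘pq - 7/4p - 3/80q² → -5/12p - 3/80q² + ⅕q
  leading term p: no divisor's leading term divides it; move -5/12p to the remainder.
  leading term q²: no divisor's leading term divides it; move -3/80q² to the remainder.
  leading term q: no divisor's leading term divides it; move ⅕q to the remainder.
  remainder -5/12p - 3/80q² + ⅕q ≠ 0; add g_4 = -5/12p - 3/80q² + ⅕q to the basis.

S(f_1,g_4): lcm = p²q. S = -9/100pq³ + 12/25pq² - 7/4p.
  leading term pq³: subtract (3/100q²)·f_2 from -9/100pq³ + 12/25pq² - 7/4p → 33/100pq² - 7/4p - 9/400q³
  leading term pq²: subtract (-11/100q)·f_2 from 33/100pq² - 7/4p - 9/400q³ → 11/20pq - 7/4p - 9/400q³ + 33/400q²
  leading term pq: subtract (-11/60)·f_2 from 11/20pq - 7/4p - 9/400q³ + 33/400q² → -⅚p - 9/400q³ + 33/400q² + 11/80q
  leading term p: subtract (2)·g_4 from -⅚p - 9/400q³ + 33/400q² + 11/80q → -9/400q³ + 63/400q² - 21/80q
  leading term q³: no divisor's leading term divides it; move -9/400q³ to the remainder.
  leading term q²: no divisor's leading term divides it; move 63/400q² to the remainder.
  leading term q: no divisor's leading term divides it; move -21/80q to the remainder.
  remainder -9/400q³ + 63/400q² - 21/80q ≠ 0; add g_5 = -9/400q³ + 63/400q² - 21/80q to the basis.

The other S-polynomials (S(f_2,g_3), S(f_2,g_4), S(g_3,g_4), S(f_1,g_5), S(f_2,g_5), S(g_3,g_5), S(g_4,g_5)) all reduce to 0 modulo the current basis, so we have a Gröbner basis.
Inter-reduce: drop elements whose leading term is divisible by another's, tail-reduce, and make monic.

G = {p + 9/100q² - 12/25q, q³ - 7q² + 35/3q}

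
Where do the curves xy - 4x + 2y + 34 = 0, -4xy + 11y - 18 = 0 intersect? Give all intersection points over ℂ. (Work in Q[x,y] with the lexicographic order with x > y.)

{(5, -2), (41/8, -36/19)}

Compute a lex Gröbner basis by Buchberger's algorithm.
f_1 = xy - 4x + 2y + 34, LT = xy.
f_2 = -4xy + 11y - 18, LT = xy.

S(f_1,f_2): lcm = xy. S = -4x + 19/4y + 59/2.
  reduce S modulo (f_1, f_2):
  remainder -4x + 19/4y + 59/2 ≠ 0; add h_3 = -4x + 19/4y + 59/2 to the basis.

S(f_1,h_3): lcm = xy. S = -4x + 19/16y^2 + 75/8y + 34.
  reduce S modulo (f_1, f_2, h_3):
  remainder 19/16y^2 + 37/8y + 9/2 ≠ 0; add h_4 = 19/16y^2 + 37/8y + 9/2 to the basis.

The other S-polynomials (S(f_2,h_3), S(f_1,h_4), S(f_2,h_4), S(h_3,h_4)) all reduce to 0 modulo the current basis, so we have a Gröbner basis.
Inter-reduce: drop elements whose leading term is divisible by another's, tail-reduce, and make monic.
Reduced Gröbner basis: {x - 19/16y - 59/8, y^2 + 74/19y + 72/19}.

The lex basis is triangular: the last element involves only y. Solving y^2 + 74/19y + 72/19 = 0 gives y ∈ {-2, -36/19}; substituting each value into the earlier elements determines the remaining variables.
  y = -2: the earlier basis element becomes x - 5 = 0, giving x = 5 — point (5, -2).
  y = -36/19: the earlier basis element becomes x - 41/8 = 0, giving x = 41/8 — point (41/8, -36/19).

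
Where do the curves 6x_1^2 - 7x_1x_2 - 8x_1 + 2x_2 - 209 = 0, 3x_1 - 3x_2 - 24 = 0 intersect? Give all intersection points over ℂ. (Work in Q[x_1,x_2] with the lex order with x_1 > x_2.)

{(5, -3), (45, 37)}

Compute a lex Gröbner basis by Buchberger's algorithm.
f_1 = 6x_1^2 - 7x_1x_2 - 8x_1 + 2x_2 - 209, LT = x_1^2.
f_2 = 3x_1 - 3x_2 - 24, LT = x_1.

S(f_1,f_2): lcm = x_1^2. S = -1/6x_1x_2 + 20/3x_1 + 1/3x_2 - 209/6.
  leading term x_1x_2: subtract (-1/18x_2)·f_2 from -1/6x_1x_2 + 20/3x_1 + 1/3x_2 - 209/6 → 20/3x_1 - 1/6x_2^2 - x_2 - 209/6
  leading term x_1: subtract (20/9)·f_2 from 20/3x_1 - 1/6x_2^2 - x_2 - 209/6 → -1/6x_2^2 + 17/3x_2 + 37/2
  leading term x_2^2: no divisor's leading term divides it; move -1/6x_2^2 to the remainder.
  leading term x_2: no divisor's leading term divides it; move 17/3x_2 to the remainder.
  leading term 1: no divisor's leading term divides it; move 37/2 to the remainder.
  remainder -1/6x_2^2 + 17/3x_2 + 37/2 ≠ 0; add h_3 = -1/6x_2^2 + 17/3x_2 + 37/2 to the basis.

The other S-polynomials (S(f_1,h_3), S(f_2,h_3)) all reduce to 0 modulo the current basis, so we have a Gröbner basis.
Inter-reduce: drop elements whose leading term is divisible by another's, tail-reduce, and make monic.
Reduced Gröbner basis: {x_1 - x_2 - 8, x_2^2 - 34x_2 - 111}.

The lex basis is triangular: the last element involves only x_2. Solving x_2^2 - 34x_2 - 111 = 0 gives x_2 ∈ {-3, 37}; substituting each value into the earlier elements determines the remaining variables.
  x_2 = -3: the earlier basis element becomes x_1 - 5 = 0, giving x_1 = 5 — point (5, -3).
  x_2 = 37: the earlier basis element becomes x_1 - 45 = 0, giving x_1 = 45 — point (45, 37).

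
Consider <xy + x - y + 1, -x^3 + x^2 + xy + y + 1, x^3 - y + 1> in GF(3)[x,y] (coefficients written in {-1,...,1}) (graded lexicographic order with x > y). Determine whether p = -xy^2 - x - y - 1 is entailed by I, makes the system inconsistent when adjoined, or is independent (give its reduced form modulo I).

First compute the reduced Gröbner basis of I by Buchberger's algorithm.
f_1 = xy + x - y + 1, LT = xy.
f_2 = -x^3 + x^2 + xy + y + 1, LT = x^3.
f_3 = x^3 - y + 1, LT = x^3.

S(f_1,f_2): lcm = x^3y. S = x^3 + xy^2 + x^2 + y^2 + y.
  leading term x^3: subtract (-1)·f_2 from x^3 + xy^2 + x^2 + y^2 + y → xy^2 - x^2 + xy + y^2 - y + 1
  leading term xy^2: subtract (y)·f_1 from xy^2 - x^2 + xy + y^2 - y + 1 → -x^2 - y^2 + y + 1
  leading term x^2: no divisor's leading term divides it; move -x^2 to the remainder.
  leading term y^2: no divisor's leading term divides it; move -y^2 to the remainder.
  leading term y: no divisor's leading term divides it; move y to the remainder.
  leading term 1: no divisor's leading term divides it; move 1 to the remainder.
  remainder -x^2 - y^2 + y + 1 ≠ 0; add h_4 = -x^2 - y^2 + y + 1 to the basis.

S(f_1,f_3): lcm = x^3y. S = x^3 - x^2y + x^2 + y^2 - y.
  leading term x^3: subtract (-1)·f_2 from x^3 - x^2y + x^2 + y^2 - y → -x^2y - x^2 + xy + y^2 + 1
  leading term x^2y: subtract (-x)·f_1 from -x^2y - x^2 + xy + y^2 + 1 → y^2 + x + 1
  leading term y^2: no divisor's leading term divides it; move y^2 to the remainder.
  leading term x: no divisor's leading term divides it; move x to the remainder.
  leading term 1: no divisor's leading term divides it; move 1 to the remainder.
  remainder y^2 + x + 1 ≠ 0; add h_5 = y^2 + x + 1 to the basis.

S(f_2,f_3): lcm = x^3. S = -x^2 - xy + 1.
  leading term x^2: subtract (1)·h_4 from -x^2 - xy + 1 → -xy + y^2 - y
  leading term xy: subtract (-1)·f_1 from -xy + y^2 - y → y^2 + x + y + 1
  leading term y^2: subtract (1)·h_5 from y^2 + x + y + 1 → y
  leading term y: no divisor's leading term divides it; move y to the remainder.
  remainder y ≠ 0; add h_6 = y to the basis.

S(f_1,h_4): lcm = x^2y. S = -y^3 + x^2 - xy + y^2 + x + y.
  leading term y^3: subtract (-y)·h_5 from -y^3 + x^2 - xy + y^2 + x + y → x^2 + y^2 + x - y
  leading term x^2: subtract (-1)·h_4 from x^2 + y^2 + x - y → x + 1
  leading term x: no divisor's leading term divides it; move x to the remainder.
  leading term 1: no divisor's leading term divides it; move 1 to the remainder.
  remainder x + 1 ≠ 0; add h_7 = x + 1 to the basis.

S(f_2,h_4): lcm = x^3. S = -xy^2 - x^2 + x - y - 1.
  leading term xy^2: subtract (-y)·f_1 from -xy^2 - x^2 + x - y - 1 → -x^2 + xy - y^2 + x - 1
  leading term x^2: subtract (1)·h_4 from -x^2 + xy - y^2 + x - 1 → xy + x - y + 1
  leading term xy: subtract (1)·f_1 from xy + x - y + 1 → 0
  remainder 0.

S(f_3,h_4): lcm = x^3. S = -xy^2 + xy + x - y + 1.
  leading term xy^2: subtract (-y)·f_1 from -xy^2 + xy + x - y + 1 → -xy - y^2 + x + 1
  leading term xy: subtract (-1)·f_1 from -xy - y^2 + x + 1 → -y^2 - x - y - 1
  leading term y^2: subtract (-1)·h_5 from -y^2 - x - y - 1 → -y
  leading term y: subtract (-1)·h_6 from -y → 0
  remainder 0.

S(f_1,h_5): lcm = xy^2. S = -x^2 + xy - y^2 - x + y.
  leading term x^2: subtract (1)·h_4 from -x^2 + xy - y^2 - x + y → xy - x - 1
  leading term xy: subtract (1)·f_1 from xy - x - 1 → x + y + 1
  leading term x: subtract (1)·h_7 from x + y + 1 → y
  leading term y: subtract (1)·h_6 from y → 0
  remainder 0.

S(f_2,h_5): leading monomials are coprime, so the S-polynomial reduces to 0 (Buchberger's first criterion).
S(f_3,h_5): leading monomials are coprime, so the S-polynomial reduces to 0 (Buchberger's first criterion).
S(h_4,h_5): leading monomials are coprime, so the S-polynomial reduces to 0 (Buchberger's first criterion).
S(f_1,h_6): lcm = xy. S = x - y + 1.
  leading term x: subtract (1)·h_7 from x - y + 1 → -y
  leading term y: subtract (-1)·h_6 from -y → 0
  remainder 0.

S(f_2,h_6): leading monomials are coprime, so the S-polynomial reduces to 0 (Buchberger's first criterion).
S(f_3,h_6): leading monomials are coprime, so the S-polynomial reduces to 0 (Buchberger's first criterion).
S(h_4,h_6): leading monomials are coprime, so the S-polynomial reduces to 0 (Buchberger's first criterion).
S(h_5,h_6): lcm = y^2. S = x + 1.
  leading term x: subtract (1)·h_7 from x + 1 → 0
  remainder 0.

S(f_1,h_7): lcm = xy. S = x + y + 1.
  leading term x: subtract (1)·h_7 from x + y + 1 → y
  leading term y: subtract (1)·h_6 from y → 0
  remainder 0.

S(f_2,h_7): lcm = x^3. S = x^2 - xy - y - 1.
  leading term x^2: subtract (-1)·h_4 from x^2 - xy - y - 1 → -xy - y^2
  leading term xy: subtract (-1)·f_1 from -xy - y^2 → -y^2 + x - y + 1
  leading term y^2: subtract (-1)·h_5 from -y^2 + x - y + 1 → -x - y - 1
  leading term x: subtract (-1)·h_7 from -x - y - 1 → -y
  leading term y: subtract (-1)·h_6 from -y → 0
  remainder 0.

S(f_3,h_7): lcm = x^3. S = -x^2 - y + 1.
  leading term x^2: subtract (1)·h_4 from -x^2 - y + 1 → y^2 + y
  leading term y^2: subtract (1)·h_5 from y^2 + y → -x + y - 1
  leading term x: subtract (-1)·h_7 from -x + y - 1 → y
  leading term y: subtract (1)·h_6 from y → 0
  remainder 0.

S(h_4,h_7): lcm = x^2. S = y^2 - x - y - 1.
  leading term y^2: subtract (1)·h_5 from y^2 - x - y - 1 → x - y + 1
  leading term x: subtract (1)·h_7 from x - y + 1 → -y
  leading term y: subtract (-1)·h_6 from -y → 0
  remainder 0.

S(h_5,h_7): leading monomials are coprime, so the S-polynomial reduces to 0 (Buchberger's first criterion).
S(h_6,h_7): leading monomials are coprime, so the S-polynomial reduces to 0 (Buchberger's first criterion).
Every S-polynomial of the final basis reduces to 0, so we have a Gröbner basis.
Inter-reduce: drop elements whose leading term is divisible by another's, tail-reduce, and make monic.
Reduced Gröbner basis: {x + 1, y}.
Label its elements g_1 = x + 1, g_2 = y.

Reduce p = -xy^2 - x - y - 1 modulo G:
  leading term xy^2: subtract (-y^2)·g_1 from -xy^2 - x - y - 1 → y^2 - x - y - 1
  leading term y^2: subtract (y)·g_2 from y^2 - x - y - 1 → -x - y - 1
  leading term x: subtract (-1)·g_1 from -x - y - 1 → -y
  leading term y: subtract (-1)·g_2 from -y → 0
  normal form = 0.
Since the normal form is 0, p ∈ I.

-xy^2 - x - y - 1 lies in I (it reduces to 0).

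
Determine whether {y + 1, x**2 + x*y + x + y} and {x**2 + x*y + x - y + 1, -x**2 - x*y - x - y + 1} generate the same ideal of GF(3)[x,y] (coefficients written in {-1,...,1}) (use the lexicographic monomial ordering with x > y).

No, the ideals differ.

Equality of ideals is decidable: compute both reduced Gröbner bases (unique for the ordering) and check whether they agree.
Buchberger on the first generating set:
f_1 = y + 1, LT = y.
f_2 = x**2 + x*y + x + y, LT = x**2.

The S-polynomials (S(f_1,f_2)) all reduce to 0 modulo the current basis, so we have a Gröbner basis.
Inter-reduce: drop elements whose leading term is divisible by another's, tail-reduce, and make monic.
Reduced Gröbner basis: {x**2 - 1, y + 1}.

Buchberger on the second generating set:
h_1 = x**2 + x*y + x - y + 1, LT = x**2.
h_2 = -x**2 - x*y - x - y + 1, LT = x**2.

S(h_1,h_2): lcm = x**2. S = y - 1.
  leading term y: no divisor's leading term divides it; move y to the remainder.
  leading term 1: no divisor's leading term divides it; move -1 to the remainder.
  remainder y - 1 ≠ 0; add k_3 = y - 1 to the basis.

The other S-polynomials (S(h_1,k_3), S(h_2,k_3)) all reduce to 0 modulo the current basis, so we have a Gröbner basis.
Inter-reduce: drop elements whose leading term is divisible by another's, tail-reduce, and make monic.
Reduced Gröbner basis: {x**2 - x, y - 1}.

The bases are distinct; the ideals are different.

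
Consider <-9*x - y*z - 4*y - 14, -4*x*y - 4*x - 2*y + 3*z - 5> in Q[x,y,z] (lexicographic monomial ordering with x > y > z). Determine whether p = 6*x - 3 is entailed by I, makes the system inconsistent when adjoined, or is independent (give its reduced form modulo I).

First compute the reduced Gröbner basis of I by Buchberger's algorithm.
f_1 = -9*x - y*z - 4*y - 14, LT = x.
f_2 = -4*x*y - 4*x - 2*y + 3*z - 5, LT = x*y.

S(f_1,f_2): lcm = x*y. S = -x + 1/9*y**2*z + 4/9*y**2 + 19/18*y + 3/4*z - 5/4.
  reduce S modulo (f_1, f_2):
  remainder 1/9*y**2*z + 4/9*y**2 + 1/9*y*z + 3/2*y + 3/4*z + 11/36 ≠ 0; add h_3 = 1/9*y**2*z + 4/9*y**2 + 1/9*y*z + 3/2*y + 3/4*z + 11/36 to the basis.

The other S-polynomials (S(f_1,h_3), S(f_2,h_3)) all reduce to 0 modulo the current basis, so we have a Gröbner basis.
Inter-reduce: drop elements whose leading term is divisible by another's, tail-reduce, and make monic.
Reduced Gröbner basis: {x + 1/9*y*z + 4/9*y + 14/9, y**2*z + 4*y**2 + y*z + 27/2*y + 27/4*z + 11/4}.
Label its elements g_1 = x + 1/9*y*z + 4/9*y + 14/9, g_2 = y**2*z + 4*y**2 + y*z + 27/2*y + 27/4*z + 11/4.

Reduce p = 6*x - 3 modulo G:
  leading term x: subtract (6)·g_1 from 6*x - 3 → -2/3*y*z - 8/3*y - 37/3
  leading term y*z: no divisor's leading term divides it; move -2/3*y*z to the remainder.
  leading term y: no divisor's leading term divides it; move -8/3*y to the remainder.
  leading term 1: no divisor's leading term divides it; move -37/3 to the remainder.
  normal form = -2/3*y*z - 8/3*y - 37/3.
The normal form is nonzero, so p ∉ I. Since p minus its normal form lies in I, I + (p) = I + (r) where r = -2/3*y*z - 8/3*y - 37/3; decide whether this ideal is the whole ring.
Run Buchberger on G together with r (pairs among the g_i already reduce to 0 since G is a Gröbner basis):
g_1 = x + 1/9*y*z + 4/9*y + 14/9, LT = x.
g_2 = y**2*z + 4*y**2 + y*z + 27/2*y + 27/4*z + 11/4, LT = y**2*z.
r = -2/3*y*z - 8/3*y - 37/3, LT = y*z.

S(g_2,r): lcm = y**2*z. S = y*z - 5*y + 27/4*z + 11/4.
  reduce S modulo (g_1, g_2, r):
  remainder -9*y + 27/4*z - 63/4 ≠ 0; add m_4 = -9*y + 27/4*z - 63/4 to the basis.

S(r,m_4): lcm = y*z. S = 4*y + 3/4*z**2 - 7/4*z + 37/2.
  reduce S modulo (g_1, g_2, r, m_4):
  remainder 3/4*z**2 + 5/4*z + 23/2 ≠ 0; add m_5 = 3/4*z**2 + 5/4*z + 23/2 to the basis.

The other S-polynomials (S(g_1,g_2), S(g_1,r), S(g_1,m_4), S(g_2,m_4), S(g_1,m_5), S(g_2,m_5), S(r,m_5), S(m_4,m_5)) all reduce to 0 modulo the current basis, so we have a Gröbner basis.
Inter-reduce: drop elements whose leading term is divisible by another's, tail-reduce, and make monic.
Reduced Gröbner basis: {x - 1/2, y - 3/4*z + 7/4, z**2 + 5/3*z + 46/3}.
The reduced Gröbner basis of I + (p) is {x - 1/2, y - 3/4*z + 7/4, z**2 + 5/3*z + 46/3} ≠ {1}, a proper ideal, so the enlarged system stays consistent: p is independent of I, with normal form -2/3*y*z - 8/3*y - 37/3.

6*x - 3 is independent of I; its normal form modulo I is -2/3*y*z - 8/3*y - 37/3.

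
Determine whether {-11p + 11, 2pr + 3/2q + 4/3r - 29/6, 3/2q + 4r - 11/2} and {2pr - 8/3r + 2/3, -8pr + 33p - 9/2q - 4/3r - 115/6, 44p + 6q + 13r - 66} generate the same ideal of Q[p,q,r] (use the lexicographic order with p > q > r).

No, the ideals differ.

For a fixed monomial order, each ideal has a unique reduced Gröbner basis; comparing bases decides equality.
Buchberger on the first generating set:
f_1 = -11p + 11, LT = p.
f_2 = 2pr + 3/2q + 4/3r - 29/6, LT = pr.
f_3 = 3/2q + 4r - 11/2, LT = q.

S(f_1,f_2): lcm = pr. S = -3/4q - 5/3r + 29/12.
  reduce S modulo (f_1, f_2, f_3):
  remainder 1/3r - 1/3 ≠ 0; add g_4 = 1/3r - 1/3 to the basis.

The other S-polynomials (S(f_1,f_3), S(f_2,f_3), S(f_1,g_4), S(f_2,g_4), S(f_3,g_4)) all reduce to 0 modulo the current basis, so we have a Gröbner basis.
Inter-reduce: drop elements whose leading term is divisible by another's, tail-reduce, and make monic.
Reduced Gröbner basis: {p - 1, q - 1, r - 1}.

Buchberger on the second generating set:
h_1 = 2pr - 8/3r + 2/3, LT = pr.
h_2 = -8pr + 33p - 9/2q - 4/3r - 115/6, LT = pr.
h_3 = 44p + 6q + 13r - 66, LT = p.

S(h_1,h_2): lcm = pr. S = 33/8p - 9/16q - 3/2r - 33/16.
  reduce S modulo (h_1, h_2, h_3):
  remainder -9/8q - 87/32r + 33/8 ≠ 0; add k_4 = -9/8q - 87/32r + 33/8 to the basis.

S(h_1,h_3): lcm = pr. S = -3/22qr - 13/44r^2 + 1/6r + 1/3.
  reduce S modulo (h_1, h_2, h_3, k_4):
  remainder 3/88r^2 - 1/3r + 1/3 ≠ 0; add k_5 = 3/88r^2 - 1/3r + 1/3 to the basis.

The other S-polynomials (S(h_2,h_3), S(h_1,k_4), S(h_2,k_4), S(h_3,k_4), S(h_1,k_5), S(h_2,k_5), S(h_3,k_5), S(k_4,k_5)) all reduce to 0 modulo the current basis, so we have a Gröbner basis.
Inter-reduce: drop elements whose leading term is divisible by another's, tail-reduce, and make monic.
Reduced Gröbner basis: {p - 3/88r - 1, q + 29/12r - 11/3, r^2 - 88/9r + 88/9}.

These differ, so the ideals are not equal.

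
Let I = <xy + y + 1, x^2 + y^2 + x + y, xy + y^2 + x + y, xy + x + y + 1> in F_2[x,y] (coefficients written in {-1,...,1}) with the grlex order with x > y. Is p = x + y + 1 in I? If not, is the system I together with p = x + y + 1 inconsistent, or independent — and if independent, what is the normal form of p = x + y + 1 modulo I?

x + y + 1 lies in I (it reduces to 0).

First compute the reduced Gröbner basis of I by Buchberger's algorithm.
f_1 = xy + y + 1, LT = xy.
f_2 = x^2 + y^2 + x + y, LT = x^2.
f_3 = xy + y^2 + x + y, LT = xy.
f_4 = xy + x + y + 1, LT = xy.

S(f_1,f_2): lcm = x^2y. S = y^3 + y^2 + x.
  leading term y^3: no divisor's leading term divides it; move y^3 to the remainder.
  leading term y^2: no divisor's leading term divides it; move y^2 to the remainder.
  leading term x: no divisor's leading term divides it; move x to the remainder.
  remainder y^3 + y^2 + x ≠ 0; add h_5 = y^3 + y^2 + x to the basis.

S(f_1,f_3): lcm = xy. S = y^2 + x + 1.
  leading term y^2: no divisor's leading term divides it; move y^2 to the remainder.
  leading term x: no divisor's leading term divides it; move x to the remainder.
  leading term 1: no divisor's leading term divides it; move 1 to the remainder.
  remainder y^2 + x + 1 ≠ 0; add h_6 = y^2 + x + 1 to the basis.

S(f_1,f_4): lcm = xy. S = x.
  leading term x: no divisor's leading term divides it; move x to the remainder.
  remainder x ≠ 0; add h_7 = x to the basis.

S(f_2,f_4): lcm = x^2y. S = y^3 + x^2 + y^2 + x.
  leading term y^3: subtract (1)·h_5 from y^3 + x^2 + y^2 + x → x^2
  leading term x^2: subtract (1)·f_2 from x^2 → y^2 + x + y
  leading term y^2: subtract (1)·h_6 from y^2 + x + y → y + 1
  leading term y: no divisor's leading term divides it; move y to the remainder.
  leading term 1: no divisor's leading term divides it; move 1 to the remainder.
  remainder y + 1 ≠ 0; add h_8 = y + 1 to the basis.

The other S-polynomials (S(f_2,f_3), S(f_3,f_4), S(f_1,h_5), S(f_2,h_5), S(f_3,h_5), S(f_4,h_5), S(f_1,h_6), S(f_2,h_6), S(f_3,h_6), S(f_4,h_6), S(h_5,h_6), S(f_1,h_7), S(f_2,h_7), S(f_3,h_7), S(f_4,h_7), S(h_5,h_7), S(h_6,h_7), S(f_1,h_8), S(f_2,h_8), S(f_3,h_8), S(f_4,h_8), S(h_5,h_8), S(h_6,h_8), S(h_7,h_8)) all reduce to 0 modulo the current basis, so we have a Gröbner basis.
Inter-reduce: drop elements whose leading term is divisible by another's, tail-reduce, and make monic.
Reduced Gröbner basis: {x, y + 1}.
Label its elements g_1 = x, g_2 = y + 1.

Reduce p = x + y + 1 modulo G:
  leading term x: subtract (1)·g_1 from x + y + 1 → y + 1
  leading term y: subtract (1)·g_2 from y + 1 → 0
  normal form = 0.
Since the normal form is 0, p ∈ I.

Ideal membership is decidable via reduction modulo a Gröbner basis.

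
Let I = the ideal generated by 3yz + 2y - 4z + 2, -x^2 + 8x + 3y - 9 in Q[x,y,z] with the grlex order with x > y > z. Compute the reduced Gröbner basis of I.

G = {x^2 - 8x - 3y + 9, yz + 2/3y - 4/3z + 2/3}

f_1 = 3yz + 2y - 4z + 2, LT = yz.
f_2 = -x^2 + 8x + 3y - 9, LT = x^2.

The S-polynomials (S(f_1,f_2)) all reduce to 0 modulo the current basis, so we have a Gröbner basis.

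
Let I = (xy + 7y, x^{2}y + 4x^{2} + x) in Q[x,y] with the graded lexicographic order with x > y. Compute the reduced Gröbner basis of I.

Buchberger's algorithm terminates because the ascending chain of leading-term ideals stabilizes.

f_1 = xy + 7y, LT = xy.
f_2 = x^{2}y + 4x^{2} + x, LT = x^{2}y.

S(f_1,f_2): lcm = x^{2}y. S = -4x^{2} + 7xy - x.
  leading term x^{2}: no divisor's leading term divides it; move -4x^{2} to the remainder.
  leading term xy: subtract (7)·f_1 from 7xy - x → -x - 49y
  leading term x: no divisor's leading term divides it; move -x to the remainder.
  leading term y: no divisor's leading term divides it; move -49y to the remainder.
  remainder -4x^{2} - x - 49y ≠ 0; add g_3 = -4x^{2} - x - 49y to the basis.

S(f_1,g_3): lcm = x^{2}y. S = \tfrac{27}{4}xy - \tfrac{49}{4}y^{2}.
  leading term xy: subtract (\tfrac{27}{4})·f_1 from \tfrac{27}{4}xy - \tfrac{49}{4}y^{2} → -\tfrac{49}{4}y^{2} - \tfrac{189}{4}y
  leading term y^{2}: no divisor's leading term divides it; move -\tfrac{49}{4}y^{2} to the remainder.
  leading term y: no divisor's leading term divides it; move -\tfrac{189}{4}y to the remainder.
  remainder -\tfrac{49}{4}y^{2} - \tfrac{189}{4}y ≠ 0; add g_4 = -\tfrac{49}{4}y^{2} - \tfrac{189}{4}y to the basis.

The other S-polynomials (S(f_2,g_3), S(f_1,g_4), S(f_2,g_4), S(g_3,g_4)) all reduce to 0 modulo the current basis, so we have a Gröbner basis.
Inter-reduce: drop elements whose leading term is divisible by another's, tail-reduce, and make monic.

G = {x^{2} + \tfrac{1}{4}x + \tfrac{49}{4}y, xy + 7y, y^{2} + \tfrac{27}{7}y}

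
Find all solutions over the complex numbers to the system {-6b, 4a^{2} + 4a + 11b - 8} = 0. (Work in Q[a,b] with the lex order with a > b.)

Compute a lex Gröbner basis by Buchberger's algorithm.
f_1 = -6b, LT = b.
f_2 = 4a^{2} + 4a + 11b - 8, LT = a^{2}.

The S-polynomials (S(f_1,f_2)) all reduce to 0 modulo the current basis, so we have a Gröbner basis.
Inter-reduce: drop elements whose leading term is divisible by another's, tail-reduce, and make monic.
Reduced Gröbner basis: {a^{2} + a - 2, b}.

Since the basis is lex-ordered, b is univariate in b. Its roots are {0}. Back-substituting each root into the other basis elements fixes the other coordinates.
  b = 0: the earlier basis element becomes a^{2} + a - 2 = 0, giving a = -2, 1 — points (-2, 0), (1, 0).

{(-2, 0), (1, 0)}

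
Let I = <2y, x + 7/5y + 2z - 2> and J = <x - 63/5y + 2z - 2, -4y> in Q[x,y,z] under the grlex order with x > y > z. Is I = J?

Since reduced Gröbner bases are canonical representatives of ideals under a given ordering, it suffices to compute and compare them.
Buchberger on the first generating set:
f_1 = 2y, LT = y.
f_2 = x + 7/5y + 2z - 2, LT = x.

The S-polynomials (S(f_1,f_2)) all reduce to 0 modulo the current basis, so we have a Gröbner basis.
Inter-reduce: drop elements whose leading term is divisible by another's, tail-reduce, and make monic.
Reduced Gröbner basis: {x + 2z - 2, y}.

Buchberger on the second generating set:
h_1 = x - 63/5y + 2z - 2, LT = x.
h_2 = -4y, LT = y.

The S-polynomials (S(h_1,h_2)) all reduce to 0 modulo the current basis, so we have a Gröbner basis.
Inter-reduce: drop elements whose leading term is divisible by another's, tail-reduce, and make monic.
Reduced Gröbner basis: {x + 2z - 2, y}.

The two bases agree; hence the ideals are identical.

Yes, the ideals are equal.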